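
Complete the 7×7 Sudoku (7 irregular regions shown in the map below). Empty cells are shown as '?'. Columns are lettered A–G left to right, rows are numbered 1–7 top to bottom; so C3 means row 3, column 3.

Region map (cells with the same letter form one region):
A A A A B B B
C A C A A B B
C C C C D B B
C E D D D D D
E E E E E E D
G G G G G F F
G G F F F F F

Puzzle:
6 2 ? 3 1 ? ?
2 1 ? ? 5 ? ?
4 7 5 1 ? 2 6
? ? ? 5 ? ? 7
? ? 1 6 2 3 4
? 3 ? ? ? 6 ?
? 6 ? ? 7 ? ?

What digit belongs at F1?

G1 = 5: row 1 has {1,2,3,6}; col 7 has {4,6,7}; region has {1,2,6} → only 5 remains.
G2 = 3: row 2 has {1,2,5}; col 7 has {4,5,6,7}; region has {1,2,5,6} → only 3 remains.
E3 = 3: row 3 has {1,2,4,5,6,7}; col 5 has {1,2,5,7}; region has {4,5,7} → only 3 remains.
A4 = 3: row 4 has {5,7}; col 1 has {2,4,6}; region has {1,2,4,5,7} → only 3 remains.
B4 = 4: row 4 has {3,5,7}; col 2 has {1,2,3,6,7}; region has {1,2,3,6} → only 4 remains.
E4 = 6: row 4 has {3,4,5,7}; col 5 has {1,2,3,5,7}; region has {3,4,5,7} → only 6 remains.
F4 = 1: row 4 has {3,4,5,6,7}; col 6 has {2,3,6}; region has {3,4,5,6,7} → only 1 remains.
B5 = 5: row 5 has {1,2,3,4,6}; col 2 has {1,2,3,4,6,7}; region has {1,2,3,4,6} → only 5 remains.
E6 = 4: row 6 has {3,6}; col 5 has {1,2,3,5,6,7}; region has {3,6} → only 4 remains.
C2 = 6: row 2 has {1,2,3,5}; col 3 has {1,5}; region has {1,2,3,4,5,7} → only 6 remains.
C4 = 2: row 4 has {1,3,4,5,6,7}; col 3 has {1,5,6}; region has {1,3,4,5,6,7} → only 2 remains.
A5 = 7: row 5 has {1,2,3,4,5,6}; col 1 has {2,3,4,6}; region has {1,2,3,4,5,6} → only 7 remains.
C6 = 7: row 6 has {3,4,6}; col 3 has {1,2,5,6}; region has {3,4,6} → only 7 remains.
D6 = 2: row 6 has {3,4,6,7}; col 4 has {1,3,5,6}; region has {3,4,6,7} → only 2 remains.
G6 = 1: row 6 has {2,3,4,6,7}; col 7 has {3,4,5,6,7}; region has {6,7} → only 1 remains.
D7 = 4: row 7 has {6,7}; col 4 has {1,2,3,5,6}; region has {1,6,7} → only 4 remains.
F7 = 5: row 7 has {4,6,7}; col 6 has {1,2,3,6}; region has {1,4,6,7} → only 5 remains.
G7 = 2: row 7 has {4,5,6,7}; col 7 has {1,3,4,5,6,7}; region has {1,4,5,6,7} → only 2 remains.
C1 = 4: row 1 has {1,2,3,5,6}; col 3 has {1,2,5,6,7}; region has {1,2,3,5,6} → only 4 remains.
F1 = 7: row 1 has {1,2,3,4,5,6}; col 6 has {1,2,3,5,6}; region has {1,2,3,5,6} → only 7 remains.

7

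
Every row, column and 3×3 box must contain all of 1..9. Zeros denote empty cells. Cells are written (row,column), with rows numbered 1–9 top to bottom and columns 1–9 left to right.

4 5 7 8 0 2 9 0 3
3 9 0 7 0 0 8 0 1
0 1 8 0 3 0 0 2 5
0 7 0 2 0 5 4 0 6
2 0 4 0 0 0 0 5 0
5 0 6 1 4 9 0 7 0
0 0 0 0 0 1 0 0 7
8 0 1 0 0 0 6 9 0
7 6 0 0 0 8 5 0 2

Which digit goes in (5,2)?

8

(1,8) = 6 (sole candidate).
(2,3) = 2 (sole candidate).
(2,8) = 4 (sole candidate).
(3,1) = 6 (sole candidate).
(3,6) = 4 (sole candidate).
(3,7) = 7 (sole candidate).
(4,5) = 8 (sole candidate).
(6,9) = 8 (sole candidate).
(7,1) = 9 (sole candidate).
(7,7) = 3 (sole candidate).
(7,8) = 8 (sole candidate).
(8,9) = 4 (sole candidate).
(9,3) = 3 (sole candidate).
(9,5) = 9 (sole candidate).
(9,8) = 1 (sole candidate).
(1,5) = 1 (sole candidate).
(2,6) = 6 (sole candidate).
(3,4) = 9 (sole candidate).
(4,1) = 1 (sole candidate).
(4,3) = 9 (sole candidate).
(4,8) = 3 (sole candidate).
(5,7) = 1 (sole candidate).
(5,9) = 9 (sole candidate).
(6,2) = 3 (sole candidate).
(6,7) = 2 (sole candidate).
(7,3) = 5 (sole candidate).
(8,2) = 2 (sole candidate).
(9,4) = 4 (sole candidate).
(2,5) = 5 (sole candidate).
(5,2) = 8: row 5 has {1,2,4,5,9}; col 2 has {1,2,3,5,6,7,9}; box has {1,2,3,4,5,6,7,9} → only 8 remains.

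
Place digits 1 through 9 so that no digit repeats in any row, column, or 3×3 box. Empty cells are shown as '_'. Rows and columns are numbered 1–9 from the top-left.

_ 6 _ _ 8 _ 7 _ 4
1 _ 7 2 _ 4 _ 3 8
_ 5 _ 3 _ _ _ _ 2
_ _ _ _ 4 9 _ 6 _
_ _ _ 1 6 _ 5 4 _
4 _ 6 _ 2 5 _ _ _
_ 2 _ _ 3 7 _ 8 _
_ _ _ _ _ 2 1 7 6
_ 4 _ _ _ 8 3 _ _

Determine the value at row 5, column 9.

row 1, column 6 = 1: row 1 has {4,6,7,8}; col 6 has {2,4,5,7,8,9}; box has {2,3,4,8} → only 1 remains.
row 2, column 2 = 9: row 2 has {1,2,3,4,7,8}; col 2 has {2,4,5,6}; box has {1,5,6,7} → only 9 remains.
row 2, column 5 = 5: row 2 has {1,2,3,4,7,8,9}; col 5 has {2,3,4,6,8}; box has {1,2,3,4,8} → only 5 remains.
row 2, column 7 = 6: row 2 has {1,2,3,4,5,7,8,9}; col 7 has {1,3,5,7}; box has {2,3,4,7,8} → only 6 remains.
row 3, column 1 = 8: row 3 has {2,3,5}; col 1 has {1,4}; box has {1,5,6,7,9} → only 8 remains.
row 3, column 3 = 4: row 3 has {2,3,5,8}; col 3 has {6,7}; box has {1,5,6,7,8,9} → only 4 remains.
row 3, column 6 = 6: row 3 has {2,3,4,5,8}; col 6 has {1,2,4,5,7,8,9}; box has {1,2,3,4,5,8} → only 6 remains.
row 3, column 7 = 9: row 3 has {2,3,4,5,6,8}; col 7 has {1,3,5,6,7}; box has {2,3,4,6,7,8} → only 9 remains.
row 3, column 8 = 1: row 3 has {2,3,4,5,6,8,9}; col 8 has {3,4,6,7,8}; box has {2,3,4,6,7,8,9} → only 1 remains.
row 5, column 6 = 3: row 5 has {1,4,5,6}; col 6 has {1,2,4,5,6,7,8,9}; box has {1,2,4,5,6,9} → only 3 remains.
row 6, column 7 = 8: row 6 has {2,4,5,6}; col 7 has {1,3,5,6,7,9}; box has {4,5,6} → only 8 remains.
row 6, column 8 = 9: row 6 has {2,4,5,6,8}; col 8 has {1,3,4,6,7,8}; box has {4,5,6,8} → only 9 remains.
row 7, column 7 = 4: row 7 has {2,3,7,8}; col 7 has {1,3,5,6,7,8,9}; box has {1,3,6,7,8} → only 4 remains.
row 8, column 5 = 9: row 8 has {1,2,6,7}; col 5 has {2,3,4,5,6,8}; box has {2,3,7,8} → only 9 remains.
row 9, column 5 = 1: row 9 has {3,4,8}; col 5 has {2,3,4,5,6,8,9}; box has {2,3,7,8,9} → only 1 remains.
row 1, column 4 = 9: row 1 has {1,4,6,7,8}; col 4 has {1,2,3}; box has {1,2,3,4,5,6,8} → only 9 remains.
row 1, column 8 = 5: row 1 has {1,4,6,7,8,9}; col 8 has {1,3,4,6,7,8,9}; box has {1,2,3,4,6,7,8,9} → only 5 remains.
row 3, column 5 = 7: row 3 has {1,2,3,4,5,6,8,9}; col 5 has {1,2,3,4,5,6,8,9}; box has {1,2,3,4,5,6,8,9} → only 7 remains.
row 4, column 7 = 2: row 4 has {4,6,9}; col 7 has {1,3,4,5,6,7,8,9}; box has {4,5,6,8,9} → only 2 remains.
row 5, column 9 = 7: row 5 has {1,3,4,5,6}; col 9 has {2,4,6,8}; box has {2,4,5,6,8,9} → only 7 remains.

7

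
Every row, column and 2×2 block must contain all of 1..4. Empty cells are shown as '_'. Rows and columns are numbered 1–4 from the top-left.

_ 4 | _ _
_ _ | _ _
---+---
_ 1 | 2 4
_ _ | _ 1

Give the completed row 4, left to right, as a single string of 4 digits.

4231

r3c1 = 3: row 3 has {1,2,4}; col 1 has {}; box has {1} → only 3 remains.
r4c2 = 2: row 4 has {1}; col 2 has {1,4}; box has {1,3} → only 2 remains.
r4c3 = 3: row 4 has {1,2}; col 3 has {2}; box has {1,2,4} → only 3 remains.
r1c3 = 1: row 1 has {4}; col 3 has {2,3}; box has {} → only 1 remains.
r2c2 = 3: row 2 has {}; col 2 has {1,2,4}; box has {4} → only 3 remains.
r2c3 = 4: row 2 has {3}; col 3 has {1,2,3}; box has {1} → only 4 remains.
r2c4 = 2: row 2 has {3,4}; col 4 has {1,4}; box has {1,4} → only 2 remains.
r4c1 = 4: row 4 has {1,2,3}; col 1 has {3}; box has {1,2,3} → only 4 remains.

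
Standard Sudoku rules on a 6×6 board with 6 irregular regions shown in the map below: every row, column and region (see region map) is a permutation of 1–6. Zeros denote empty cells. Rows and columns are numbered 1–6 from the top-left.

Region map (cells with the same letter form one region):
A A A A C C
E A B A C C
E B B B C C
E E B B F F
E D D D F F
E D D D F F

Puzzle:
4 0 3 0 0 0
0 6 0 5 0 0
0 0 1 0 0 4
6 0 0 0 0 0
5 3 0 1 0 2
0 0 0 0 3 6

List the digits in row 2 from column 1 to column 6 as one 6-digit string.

264513

r1c4 = 2 (sole candidate).
r5c5 = 4 (sole candidate).
r6c4 = 4 (sole candidate).
r1c2 = 1 (sole candidate).
r1c6 = 5 (sole candidate).
r4c4 = 3 (sole candidate).
r4c6 = 1 (sole candidate).
r5c3 = 6 (sole candidate).
r1c5 = 6 (sole candidate).
r2c6 = 3: row 2 has {5,6}; col 6 has {1,2,4,5,6}; region has {4,5,6} → only 3 remains.
r3c4 = 6 (sole candidate).
r3c5 = 2 (sole candidate).
r4c5 = 5 (sole candidate).
r2c5 = 1: row 2 has {3,5,6}; col 5 has {2,3,4,5,6}; region has {2,3,4,5,6} → only 1 remains.
r3c1 = 3 (sole candidate).
r3c2 = 5 (sole candidate).
r6c2 = 2 (sole candidate).
r6c3 = 5 (sole candidate).
r2c1 = 2: row 2 has {1,3,5,6}; col 1 has {3,4,5,6}; region has {3,5,6} → only 2 remains.
r2c3 = 4: row 2 has {1,2,3,5,6}; col 3 has {1,3,5,6}; region has {1,3,5,6} → only 4 remains.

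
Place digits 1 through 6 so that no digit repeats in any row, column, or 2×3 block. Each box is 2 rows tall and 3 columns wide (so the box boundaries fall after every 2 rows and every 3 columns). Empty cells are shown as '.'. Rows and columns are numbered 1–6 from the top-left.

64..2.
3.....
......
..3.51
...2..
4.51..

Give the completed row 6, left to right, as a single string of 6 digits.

425136

r1c3 = 1 (sole candidate).
r2c3 = 2 (sole candidate).
r4c1 = 2 (sole candidate).
r4c2 = 6 (sole candidate).
r4c4 = 4 (sole candidate).
r5c1 = 1 (sole candidate).
r5c2 = 3 (sole candidate).
r5c3 = 6 (sole candidate).
r5c5 = 4 (sole candidate).
r5c6 = 5 (sole candidate).
r6c2 = 2: row 6 has {1,4,5}; col 2 has {3,4,6}; box has {1,3,4,5,6} → only 2 remains.
r1c6 = 3 (sole candidate).
r2c2 = 5 (sole candidate).
r2c4 = 6 (sole candidate).
r2c5 = 1 (sole candidate).
r2c6 = 4 (sole candidate).
r3c1 = 5 (sole candidate).
r3c2 = 1 (sole candidate).
r3c3 = 4 (sole candidate).
r3c4 = 3 (sole candidate).
r3c5 = 6 (sole candidate).
r3c6 = 2 (sole candidate).
r6c5 = 3: row 6 has {1,2,4,5}; col 5 has {1,2,4,5,6}; box has {1,2,4,5} → only 3 remains.
r6c6 = 6: row 6 has {1,2,3,4,5}; col 6 has {1,2,3,4,5}; box has {1,2,3,4,5} → only 6 remains.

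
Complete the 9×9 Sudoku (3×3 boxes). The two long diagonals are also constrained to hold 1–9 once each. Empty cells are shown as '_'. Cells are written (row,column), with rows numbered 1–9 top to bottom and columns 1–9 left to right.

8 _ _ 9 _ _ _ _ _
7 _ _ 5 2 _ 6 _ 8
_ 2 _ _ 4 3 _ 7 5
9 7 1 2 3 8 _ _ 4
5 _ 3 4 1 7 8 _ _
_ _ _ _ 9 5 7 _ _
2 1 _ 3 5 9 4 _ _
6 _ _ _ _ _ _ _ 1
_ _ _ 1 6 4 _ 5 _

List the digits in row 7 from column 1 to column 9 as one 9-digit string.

217359486

(1,5) = 7: row 1 has {8,9}; col 5 has {1,2,3,4,5,6,9}; box has {2,3,4,5,9} → only 7 remains.
(2,6) = 1: row 2 has {2,5,6,7,8}; col 6 has {3,4,5,7,8,9}; box has {2,3,4,5,7,9} → only 1 remains.
(3,1) = 1: row 3 has {2,3,4,5,7}; col 1 has {2,5,6,7,8,9}; box has {2,7,8} → only 1 remains.
(3,7) = 9: row 3 has {1,2,3,4,5,7}; col 7 has {4,6,7,8}; box has {5,6,7,8}; anti-diagonal has {1,8} → only 9 remains.
(4,7) = 5: row 4 has {1,2,3,4,7,8,9}; col 7 has {4,6,7,8,9}; box has {4,7,8} → only 5 remains.
(4,8) = 6: row 4 has {1,2,3,4,5,7,8,9}; col 8 has {5,7}; box has {4,5,7,8} → only 6 remains.
(5,2) = 6: row 5 has {1,3,4,5,7,8}; col 2 has {1,2,7}; box has {1,3,5,7,9} → only 6 remains.
(6,1) = 4: row 6 has {5,7,9}; col 1 has {1,2,5,6,7,8,9}; box has {1,3,5,6,7,9} → only 4 remains.
(6,2) = 8: row 6 has {4,5,7,9}; col 2 has {1,2,6,7}; box has {1,3,4,5,6,7,9} → only 8 remains.
(6,3) = 2: row 6 has {4,5,7,8,9}; col 3 has {1,3}; box has {1,3,4,5,6,7,8,9} → only 2 remains.
(6,4) = 6: row 6 has {2,4,5,7,8,9}; col 4 has {1,2,3,4,5,9}; box has {1,2,3,4,5,7,8,9}; anti-diagonal has {1,8,9} → only 6 remains.
(6,9) = 3: row 6 has {2,4,5,6,7,8,9}; col 9 has {1,4,5,8}; box has {4,5,6,7,8} → only 3 remains.
(7,3) = 7: row 7 has {1,2,3,4,5,9}; col 3 has {1,2,3}; box has {1,2,6}; anti-diagonal has {1,6,8,9} → only 7 remains.
(7,8) = 8: row 7 has {1,2,3,4,5,7,9}; col 8 has {5,6,7}; box has {1,4,5} → only 8 remains.
(7,9) = 6: row 7 has {1,2,3,4,5,7,8,9}; col 9 has {1,3,4,5,8}; box has {1,4,5,8} → only 6 remains.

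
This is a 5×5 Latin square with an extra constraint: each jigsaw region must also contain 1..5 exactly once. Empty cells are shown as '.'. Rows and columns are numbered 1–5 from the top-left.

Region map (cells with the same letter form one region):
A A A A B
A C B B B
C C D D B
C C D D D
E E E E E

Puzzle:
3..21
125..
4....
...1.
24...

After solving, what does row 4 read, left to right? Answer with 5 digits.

53214

row 1, column 2 = 5: row 1 has {1,2,3}; col 2 has {2,4}; region has {1,2,3} → only 5 remains.
row 1, column 3 = 4: row 1 has {1,2,3,5}; col 3 has {5}; region has {1,2,3,5} → only 4 remains.
row 4, column 1 = 5: row 4 has {1}; col 1 has {1,2,3,4}; region has {2,4} → only 5 remains.
row 4, column 2 = 3: row 4 has {1,5}; col 2 has {2,4,5}; region has {2,4,5} → only 3 remains.
row 4, column 3 = 2: row 4 has {1,3,5}; col 3 has {4,5}; region has {1} → only 2 remains.
row 4, column 5 = 4: row 4 has {1,2,3,5}; col 5 has {1}; region has {1,2} → only 4 remains.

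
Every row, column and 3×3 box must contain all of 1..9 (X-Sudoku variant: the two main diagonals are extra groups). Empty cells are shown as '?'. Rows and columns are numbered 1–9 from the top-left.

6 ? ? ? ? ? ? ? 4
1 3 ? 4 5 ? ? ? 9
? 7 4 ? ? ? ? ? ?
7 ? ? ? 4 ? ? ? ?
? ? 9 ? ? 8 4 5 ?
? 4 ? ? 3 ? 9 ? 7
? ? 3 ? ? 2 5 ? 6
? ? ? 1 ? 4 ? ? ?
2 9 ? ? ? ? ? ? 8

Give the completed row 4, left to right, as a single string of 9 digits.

715249863

r5c1 = 3 (sole candidate).
r6c6 = 1 (sole candidate).
r5c5 = 7 (sole candidate).
r9c5 = 6 (sole candidate).
r9c8 = 4 (hidden single in row 9).
r7c1 = 4 (hidden single in row 7).
r3c1 = 9 (hidden single in column 1).
r3c9 = 5 (hidden single in row 3).
r3c7 = 1 (hidden single in anti-diagonal).
r4c6 = 9: in anti-diagonal, 9 can only go here (every other open cell in that diagonal sees a 9).
r4c4 = 2: row 4 has {4,7,9}; col 4 has {1,4}; box has {1,3,4,7,8,9}; main diagonal has {1,3,4,5,6,7,8} → only 2 remains.
r5c4 = 6 (sole candidate).
r6c4 = 5 (sole candidate).
r8c8 = 9 (sole candidate).
r6c1 = 8 (sole candidate).
r8c1 = 5 (sole candidate).
r8c5 = 8 (sole candidate).
r3c5 = 2 (sole candidate).
r7c5 = 9 (sole candidate).
r8c2 = 6 (sole candidate).
r8c3 = 7 (sole candidate).
r9c3 = 1 (sole candidate).
r1c5 = 1 (sole candidate).
r2c8 = 8 (sole candidate).
r7c2 = 8 (sole candidate).
r7c4 = 7 (sole candidate).
r7c8 = 1 (sole candidate).
r9c4 = 3 (sole candidate).
r9c6 = 5 (sole candidate).
r9c7 = 7 (sole candidate).
r2c3 = 2 (sole candidate).
r2c7 = 6 (sole candidate).
r3c4 = 8 (sole candidate).
r3c8 = 3 (sole candidate).
r4c8 = 6: row 4 has {2,4,7,9}; col 8 has {1,3,4,5,8,9}; box has {4,5,7,9} → only 6 remains.
r6c3 = 6 (sole candidate).
r6c8 = 2 (sole candidate).
r1c2 = 5 (sole candidate).
r1c3 = 8 (sole candidate).
r1c4 = 9 (sole candidate).
r1c7 = 2 (sole candidate).
r1c8 = 7 (sole candidate).
r2c6 = 7 (sole candidate).
r3c6 = 6 (sole candidate).
r4c2 = 1: row 4 has {2,4,6,7,9}; col 2 has {3,4,5,6,7,8,9}; box has {3,4,6,7,8,9} → only 1 remains.
r4c3 = 5: row 4 has {1,2,4,6,7,9}; col 3 has {1,2,3,4,6,7,8,9}; box has {1,3,4,6,7,8,9} → only 5 remains.
r4c9 = 3: row 4 has {1,2,4,5,6,7,9}; col 9 has {4,5,6,7,8,9}; box has {2,4,5,6,7,9} → only 3 remains.
r5c2 = 2 (sole candidate).
r5c9 = 1 (sole candidate).
r8c7 = 3 (sole candidate).
r8c9 = 2 (sole candidate).
r1c6 = 3 (sole candidate).
r4c7 = 8: row 4 has {1,2,3,4,5,6,7,9}; col 7 has {1,2,3,4,5,6,7,9}; box has {1,2,3,4,5,6,7,9} → only 8 remains.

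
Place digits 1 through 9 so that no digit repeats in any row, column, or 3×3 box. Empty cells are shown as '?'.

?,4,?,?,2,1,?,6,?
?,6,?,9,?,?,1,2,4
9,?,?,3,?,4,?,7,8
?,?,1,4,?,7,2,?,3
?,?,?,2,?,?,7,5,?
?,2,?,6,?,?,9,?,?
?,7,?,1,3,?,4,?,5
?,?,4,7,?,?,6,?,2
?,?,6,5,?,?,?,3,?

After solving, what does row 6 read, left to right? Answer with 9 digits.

327658941

r1c4 = 8: row 1 has {1,2,4,6}; col 4 has {1,2,3,4,5,6,7,9}; box has {1,2,3,4,9} → only 8 remains.
r1c9 = 9: row 1 has {1,2,4,6,8}; col 9 has {2,3,4,5,8}; box has {1,2,4,6,7,8} → only 9 remains.
r2c6 = 5: row 2 has {1,2,4,6,9}; col 6 has {1,4,7}; box has {1,2,3,4,8,9} → only 5 remains.
r3c5 = 6: row 3 has {3,4,7,8,9}; col 5 has {2,3}; box has {1,2,3,4,5,8,9} → only 6 remains.
r3c7 = 5: row 3 has {3,4,6,7,8,9}; col 7 has {1,2,4,6,7,9}; box has {1,2,4,6,7,8,9} → only 5 remains.
r4c8 = 8: row 4 has {1,2,3,4,7}; col 8 has {2,3,5,6,7}; box has {2,3,5,7,9} → only 8 remains.
r6c9 = 1: row 6 has {2,6,9}; col 9 has {2,3,4,5,8,9}; box has {2,3,5,7,8,9} → only 1 remains.
r7c8 = 9: row 7 has {1,3,4,5,7}; col 8 has {2,3,5,6,7,8}; box has {2,3,4,5,6} → only 9 remains.
r8c8 = 1: row 8 has {2,4,6,7}; col 8 has {2,3,5,6,7,8,9}; box has {2,3,4,5,6,9} → only 1 remains.
r9c7 = 8: row 9 has {3,5,6}; col 7 has {1,2,4,5,6,7,9}; box has {1,2,3,4,5,6,9} → only 8 remains.
r9c9 = 7: row 9 has {3,5,6,8}; col 9 has {1,2,3,4,5,8,9}; box has {1,2,3,4,5,6,8,9} → only 7 remains.
r1c7 = 3: row 1 has {1,2,4,6,8,9}; col 7 has {1,2,4,5,6,7,8,9}; box has {1,2,4,5,6,7,8,9} → only 3 remains.
r2c5 = 7: row 2 has {1,2,4,5,6,9}; col 5 has {2,3,6}; box has {1,2,3,4,5,6,8,9} → only 7 remains.
r3c2 = 1: row 3 has {3,4,5,6,7,8,9}; col 2 has {2,4,6,7}; box has {4,6,9} → only 1 remains.
r3c3 = 2: row 3 has {1,3,4,5,6,7,8,9}; col 3 has {1,4,6}; box has {1,4,6,9} → only 2 remains.
r5c9 = 6: row 5 has {2,5,7}; col 9 has {1,2,3,4,5,7,8,9}; box has {1,2,3,5,7,8,9} → only 6 remains.
r6c8 = 4: row 6 has {1,2,6,9}; col 8 has {1,2,3,5,6,7,8,9}; box has {1,2,3,5,6,7,8,9} → only 4 remains.
r7c3 = 8: row 7 has {1,3,4,5,7,9}; col 3 has {1,2,4,6}; box has {4,6,7} → only 8 remains.
r9c2 = 9: row 9 has {3,5,6,7,8}; col 2 has {1,2,4,6,7}; box has {4,6,7,8} → only 9 remains.
r9c5 = 4: row 9 has {3,5,6,7,8,9}; col 5 has {2,3,6,7}; box has {1,3,5,7} → only 4 remains.
r9c6 = 2: row 9 has {3,4,5,6,7,8,9}; col 6 has {1,4,5,7}; box has {1,3,4,5,7} → only 2 remains.
r2c3 = 3: row 2 has {1,2,4,5,6,7,9}; col 3 has {1,2,4,6,8}; box has {1,2,4,6,9} → only 3 remains.
r4c2 = 5: row 4 has {1,2,3,4,7,8}; col 2 has {1,2,4,6,7,9}; box has {1,2} → only 5 remains.
r4c5 = 9: row 4 has {1,2,3,4,5,7,8}; col 5 has {2,3,4,6,7}; box has {2,4,6,7} → only 9 remains.
r5c3 = 9: row 5 has {2,5,6,7}; col 3 has {1,2,3,4,6,8}; box has {1,2,5} → only 9 remains.
r6c3 = 7: row 6 has {1,2,4,6,9}; col 3 has {1,2,3,4,6,8,9}; box has {1,2,5,9} → only 7 remains.
r7c1 = 2: row 7 has {1,3,4,5,7,8,9}; col 1 has {9}; box has {4,6,7,8,9} → only 2 remains.
r7c6 = 6: row 7 has {1,2,3,4,5,7,8,9}; col 6 has {1,2,4,5,7}; box has {1,2,3,4,5,7} → only 6 remains.
r8c2 = 3: row 8 has {1,2,4,6,7}; col 2 has {1,2,4,5,6,7,9}; box has {2,4,6,7,8,9} → only 3 remains.
r8c5 = 8: row 8 has {1,2,3,4,6,7}; col 5 has {2,3,4,6,7,9}; box has {1,2,3,4,5,6,7} → only 8 remains.
r8c6 = 9: row 8 has {1,2,3,4,6,7,8}; col 6 has {1,2,4,5,6,7}; box has {1,2,3,4,5,6,7,8} → only 9 remains.
r9c1 = 1: row 9 has {2,3,4,5,6,7,8,9}; col 1 has {2,9}; box has {2,3,4,6,7,8,9} → only 1 remains.
r1c3 = 5: row 1 has {1,2,3,4,6,8,9}; col 3 has {1,2,3,4,6,7,8,9}; box has {1,2,3,4,6,9} → only 5 remains.
r2c1 = 8: row 2 has {1,2,3,4,5,6,7,9}; col 1 has {1,2,9}; box has {1,2,3,4,5,6,9} → only 8 remains.
r4c1 = 6: row 4 has {1,2,3,4,5,7,8,9}; col 1 has {1,2,8,9}; box has {1,2,5,7,9} → only 6 remains.
r5c2 = 8: row 5 has {2,5,6,7,9}; col 2 has {1,2,3,4,5,6,7,9}; box has {1,2,5,6,7,9} → only 8 remains.
r5c5 = 1: row 5 has {2,5,6,7,8,9}; col 5 has {2,3,4,6,7,8,9}; box has {2,4,6,7,9} → only 1 remains.
r5c6 = 3: row 5 has {1,2,5,6,7,8,9}; col 6 has {1,2,4,5,6,7,9}; box has {1,2,4,6,7,9} → only 3 remains.
r6c1 = 3: row 6 has {1,2,4,6,7,9}; col 1 has {1,2,6,8,9}; box has {1,2,5,6,7,8,9} → only 3 remains.
r6c5 = 5: row 6 has {1,2,3,4,6,7,9}; col 5 has {1,2,3,4,6,7,8,9}; box has {1,2,3,4,6,7,9} → only 5 remains.
r6c6 = 8: row 6 has {1,2,3,4,5,6,7,9}; col 6 has {1,2,3,4,5,6,7,9}; box has {1,2,3,4,5,6,7,9} → only 8 remains.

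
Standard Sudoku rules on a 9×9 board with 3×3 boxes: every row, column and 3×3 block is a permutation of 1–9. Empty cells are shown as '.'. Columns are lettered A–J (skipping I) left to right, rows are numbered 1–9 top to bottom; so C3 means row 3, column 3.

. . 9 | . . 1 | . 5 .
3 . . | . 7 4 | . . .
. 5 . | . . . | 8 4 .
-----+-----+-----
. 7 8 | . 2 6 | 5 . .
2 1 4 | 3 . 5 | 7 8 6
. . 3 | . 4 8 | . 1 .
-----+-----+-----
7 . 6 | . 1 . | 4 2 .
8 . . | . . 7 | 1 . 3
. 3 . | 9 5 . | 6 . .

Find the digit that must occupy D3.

6

A4 = 9 (sole candidate).
D4 = 1 (sole candidate).
H4 = 3 (sole candidate).
J4 = 4 (sole candidate).
E5 = 9 (sole candidate).
B6 = 6 (sole candidate).
D6 = 7 (sole candidate).
B7 = 9 (sole candidate).
D7 = 8 (sole candidate).
F7 = 3 (sole candidate).
J7 = 5 (sole candidate).
E8 = 6 (sole candidate).
H8 = 9 (sole candidate).
F9 = 2 (sole candidate).
H9 = 7 (sole candidate).
J9 = 8 (sole candidate).
H2 = 6 (sole candidate).
E3 = 3 (sole candidate).
F3 = 9 (sole candidate).
A6 = 5 (sole candidate).
D8 = 4 (sole candidate).
C9 = 1 (sole candidate).
E1 = 8 (sole candidate).
C2 = 2 (sole candidate).
D2 = 5 (sole candidate).
G2 = 9 (sole candidate).
J2 = 1 (sole candidate).
C3 = 7 (sole candidate).
J3 = 2 (sole candidate).
G6 = 2 (sole candidate).
J6 = 9 (sole candidate).
B8 = 2 (sole candidate).
C8 = 5 (sole candidate).
A9 = 4 (sole candidate).
A1 = 6 (sole candidate).
B1 = 4 (sole candidate).
D1 = 2 (sole candidate).
G1 = 3 (sole candidate).
J1 = 7 (sole candidate).
B2 = 8 (sole candidate).
A3 = 1 (sole candidate).
D3 = 6: row 3 has {1,2,3,4,5,7,8,9}; col 4 has {1,2,3,4,5,7,8,9}; box has {1,2,3,4,5,7,8,9} → only 6 remains.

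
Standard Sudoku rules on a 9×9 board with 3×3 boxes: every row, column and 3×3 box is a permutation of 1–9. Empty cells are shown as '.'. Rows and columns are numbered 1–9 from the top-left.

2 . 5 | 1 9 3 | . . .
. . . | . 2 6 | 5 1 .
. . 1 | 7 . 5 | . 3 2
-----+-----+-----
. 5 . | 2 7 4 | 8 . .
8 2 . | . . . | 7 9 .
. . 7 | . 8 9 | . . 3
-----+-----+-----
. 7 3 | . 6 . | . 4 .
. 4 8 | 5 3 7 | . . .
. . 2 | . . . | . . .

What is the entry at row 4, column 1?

3

row 3, column 5 = 4: row 3 has {1,2,3,5,7}; col 5 has {2,3,6,7,8,9}; box has {1,2,3,5,6,7,9} → only 4 remains.
row 4, column 8 = 6: row 4 has {2,4,5,7,8}; col 8 has {1,3,4,9}; box has {3,7,8,9} → only 6 remains.
row 4, column 9 = 1: row 4 has {2,4,5,6,7,8}; col 9 has {2,3}; box has {3,6,7,8,9} → only 1 remains.
row 5, column 6 = 1: row 5 has {2,7,8,9}; col 6 has {3,4,5,6,7,9}; box has {2,4,7,8,9} → only 1 remains.
row 6, column 4 = 6: row 6 has {3,7,8,9}; col 4 has {1,2,5,7}; box has {1,2,4,7,8,9} → only 6 remains.
row 8, column 8 = 2: row 8 has {3,4,5,7,8}; col 8 has {1,3,4,6,9}; box has {4} → only 2 remains.
row 9, column 5 = 1: row 9 has {2}; col 5 has {2,3,4,6,7,8,9}; box has {3,5,6,7} → only 1 remains.
row 9, column 6 = 8: row 9 has {1,2}; col 6 has {1,3,4,5,6,7,9}; box has {1,3,5,6,7} → only 8 remains.
row 2, column 4 = 8: row 2 has {1,2,5,6}; col 4 has {1,2,5,6,7}; box has {1,2,3,4,5,6,7,9} → only 8 remains.
row 4, column 3 = 9: row 4 has {1,2,4,5,6,7,8}; col 3 has {1,2,3,5,7,8}; box has {2,5,7,8} → only 9 remains.
row 5, column 4 = 3: row 5 has {1,2,7,8,9}; col 4 has {1,2,5,6,7,8}; box has {1,2,4,6,7,8,9} → only 3 remains.
row 5, column 5 = 5: row 5 has {1,2,3,7,8,9}; col 5 has {1,2,3,4,6,7,8,9}; box has {1,2,3,4,6,7,8,9} → only 5 remains.
row 5, column 9 = 4: row 5 has {1,2,3,5,7,8,9}; col 9 has {1,2,3}; box has {1,3,6,7,8,9} → only 4 remains.
row 6, column 2 = 1: row 6 has {3,6,7,8,9}; col 2 has {2,4,5,7}; box has {2,5,7,8,9} → only 1 remains.
row 6, column 7 = 2: row 6 has {1,3,6,7,8,9}; col 7 has {5,7,8}; box has {1,3,4,6,7,8,9} → only 2 remains.
row 6, column 8 = 5: row 6 has {1,2,3,6,7,8,9}; col 8 has {1,2,3,4,6,9}; box has {1,2,3,4,6,7,8,9} → only 5 remains.
row 7, column 4 = 9: row 7 has {3,4,6,7}; col 4 has {1,2,3,5,6,7,8}; box has {1,3,5,6,7,8} → only 9 remains.
row 7, column 6 = 2: row 7 has {3,4,6,7,9}; col 6 has {1,3,4,5,6,7,8,9}; box has {1,3,5,6,7,8,9} → only 2 remains.
row 7, column 7 = 1: row 7 has {2,3,4,6,7,9}; col 7 has {2,5,7,8}; box has {2,4} → only 1 remains.
row 9, column 4 = 4: row 9 has {1,2,8}; col 4 has {1,2,3,5,6,7,8,9}; box has {1,2,3,5,6,7,8,9} → only 4 remains.
row 9, column 8 = 7: row 9 has {1,2,4,8}; col 8 has {1,2,3,4,5,6,9}; box has {1,2,4} → only 7 remains.
row 1, column 8 = 8: row 1 has {1,2,3,5,9}; col 8 has {1,2,3,4,5,6,7,9}; box has {1,2,3,5} → only 8 remains.
row 2, column 3 = 4: row 2 has {1,2,5,6,8}; col 3 has {1,2,3,5,7,8,9}; box has {1,2,5} → only 4 remains.
row 4, column 1 = 3: row 4 has {1,2,4,5,6,7,8,9}; col 1 has {2,8}; box has {1,2,5,7,8,9} → only 3 remains.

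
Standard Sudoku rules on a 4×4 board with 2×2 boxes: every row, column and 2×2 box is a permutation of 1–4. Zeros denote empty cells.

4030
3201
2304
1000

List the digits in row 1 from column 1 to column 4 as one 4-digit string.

r1c2 = 1: row 1 has {3,4}; col 2 has {2,3}; box has {2,3,4} → only 1 remains.
r1c4 = 2: row 1 has {1,3,4}; col 4 has {1,4}; box has {1,3} → only 2 remains.

4132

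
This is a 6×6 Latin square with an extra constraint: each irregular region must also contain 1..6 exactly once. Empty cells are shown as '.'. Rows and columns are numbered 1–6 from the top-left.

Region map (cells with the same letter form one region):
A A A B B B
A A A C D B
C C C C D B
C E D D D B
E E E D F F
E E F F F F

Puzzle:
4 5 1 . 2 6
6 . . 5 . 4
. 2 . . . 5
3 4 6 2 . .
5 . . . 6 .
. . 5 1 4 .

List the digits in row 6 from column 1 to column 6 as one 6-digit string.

265143

row 1, column 4 = 3: row 1 has {1,2,4,5,6}; col 4 has {1,2,5}; region has {2,4,5,6} → only 3 remains.
row 2, column 2 = 3: row 2 has {4,5,6}; col 2 has {2,4,5}; region has {1,4,5,6} → only 3 remains.
row 2, column 3 = 2: row 2 has {3,4,5,6}; col 3 has {1,5,6}; region has {1,3,4,5,6} → only 2 remains.
row 2, column 5 = 1: row 2 has {2,3,4,5,6}; col 5 has {2,4,6}; region has {2,6} → only 1 remains.
row 3, column 1 = 1: row 3 has {2,5}; col 1 has {3,4,5,6}; region has {2,3,5} → only 1 remains.
row 3, column 3 = 4: row 3 has {1,2,5}; col 3 has {1,2,5,6}; region has {1,2,3,5} → only 4 remains.
row 3, column 4 = 6: row 3 has {1,2,4,5}; col 4 has {1,2,3,5}; region has {1,2,3,4,5} → only 6 remains.
row 3, column 5 = 3: row 3 has {1,2,4,5,6}; col 5 has {1,2,4,6}; region has {1,2,6} → only 3 remains.
row 4, column 5 = 5: row 4 has {2,3,4,6}; col 5 has {1,2,3,4,6}; region has {1,2,3,6} → only 5 remains.
row 4, column 6 = 1: row 4 has {2,3,4,5,6}; col 6 has {4,5,6}; region has {2,3,4,5,6} → only 1 remains.
row 5, column 2 = 1: row 5 has {5,6}; col 2 has {2,3,4,5}; region has {4,5} → only 1 remains.
row 5, column 3 = 3: row 5 has {1,5,6}; col 3 has {1,2,4,5,6}; region has {1,4,5} → only 3 remains.
row 5, column 4 = 4: row 5 has {1,3,5,6}; col 4 has {1,2,3,5,6}; region has {1,2,3,5,6} → only 4 remains.
row 5, column 6 = 2: row 5 has {1,3,4,5,6}; col 6 has {1,4,5,6}; region has {1,4,5,6} → only 2 remains.
row 6, column 1 = 2: row 6 has {1,4,5}; col 1 has {1,3,4,5,6}; region has {1,3,4,5} → only 2 remains.
row 6, column 2 = 6: row 6 has {1,2,4,5}; col 2 has {1,2,3,4,5}; region has {1,2,3,4,5} → only 6 remains.
row 6, column 6 = 3: row 6 has {1,2,4,5,6}; col 6 has {1,2,4,5,6}; region has {1,2,4,5,6} → only 3 remains.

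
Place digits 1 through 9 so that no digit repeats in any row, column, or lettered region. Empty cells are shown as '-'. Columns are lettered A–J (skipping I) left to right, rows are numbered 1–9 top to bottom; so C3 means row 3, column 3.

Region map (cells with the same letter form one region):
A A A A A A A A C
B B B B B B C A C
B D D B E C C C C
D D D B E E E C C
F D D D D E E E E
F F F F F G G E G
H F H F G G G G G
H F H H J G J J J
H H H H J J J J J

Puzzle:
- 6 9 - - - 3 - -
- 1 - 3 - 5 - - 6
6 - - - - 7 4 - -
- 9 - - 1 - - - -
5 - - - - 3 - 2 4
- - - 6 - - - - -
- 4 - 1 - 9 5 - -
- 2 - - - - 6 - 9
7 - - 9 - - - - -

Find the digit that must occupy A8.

1

C5 = 1 (hidden single in row 5).
G5 = 9 (hidden single in row 5).
H3 = 9 (hidden single in row 3).
J3 = 1 (hidden single in row 3).
E5 = 6 (hidden single in row 5).
F4 = 6 (hidden single in row 4).
F6 = 4 (hidden single in row 6).
H6 = 5 (hidden single in row 6).
E3 = 8 (sole candidate).
G4 = 7 (sole candidate).
D3 = 2 (sole candidate).
G2 = 2 (hidden single in row 2).
G6 = 1 (hidden single in row 6).
J6 = 2 (hidden single in row 6).
F8 = 8 (sole candidate).
G9 = 8 (sole candidate).
C9 = 6 (hidden single in row 9).
H7 = 6 (hidden single in row 7).
J7 = 7 (hidden single in column 9).
E7 = 3 (sole candidate).
A8 = 1: in region H, 1 can only go here (every other open cell in that region sees a 1).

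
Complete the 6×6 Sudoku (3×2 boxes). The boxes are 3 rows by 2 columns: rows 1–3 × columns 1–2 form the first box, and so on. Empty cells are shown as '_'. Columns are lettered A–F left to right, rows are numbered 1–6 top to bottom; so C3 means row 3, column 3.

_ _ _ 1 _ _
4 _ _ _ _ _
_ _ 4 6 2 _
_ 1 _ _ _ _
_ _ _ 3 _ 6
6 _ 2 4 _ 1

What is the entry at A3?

1

D4 = 5 (sole candidate).
C5 = 1 (sole candidate).
D2 = 2 (sole candidate).
C4 = 6 (sole candidate).
E2 = 1 (hidden single in row 2).
B2 = 6 (hidden single in row 2).
E1 = 6 (hidden single in row 1).
F1 = 4 (hidden single in row 1).
A3 = 1: in row 3, 1 can only go here (every other open cell in that row sees a 1).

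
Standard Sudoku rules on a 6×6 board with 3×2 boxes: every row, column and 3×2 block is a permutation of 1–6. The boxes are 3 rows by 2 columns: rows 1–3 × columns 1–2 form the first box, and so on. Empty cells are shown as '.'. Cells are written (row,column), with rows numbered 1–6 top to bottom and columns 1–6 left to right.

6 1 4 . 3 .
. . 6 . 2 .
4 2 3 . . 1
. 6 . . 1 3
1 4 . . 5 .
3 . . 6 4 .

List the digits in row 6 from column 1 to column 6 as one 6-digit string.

351642

(1,6) = 5: row 1 has {1,3,4,6}; col 6 has {1,3}; box has {1,2,3} → only 5 remains.
(2,1) = 5: row 2 has {2,6}; col 1 has {1,3,4,6}; box has {1,2,4,6} → only 5 remains.
(2,2) = 3: row 2 has {2,5,6}; col 2 has {1,2,4,6}; box has {1,2,4,5,6} → only 3 remains.
(2,4) = 1: row 2 has {2,3,5,6}; col 4 has {6}; box has {3,4,6} → only 1 remains.
(2,6) = 4: row 2 has {1,2,3,5,6}; col 6 has {1,3,5}; box has {1,2,3,5} → only 4 remains.
(3,4) = 5: row 3 has {1,2,3,4}; col 4 has {1,6}; box has {1,3,4,6} → only 5 remains.
(3,5) = 6: row 3 has {1,2,3,4,5}; col 5 has {1,2,3,4,5}; box has {1,2,3,4,5} → only 6 remains.
(4,1) = 2: row 4 has {1,3,6}; col 1 has {1,3,4,5,6}; box has {1,3,4,6} → only 2 remains.
(4,3) = 5: row 4 has {1,2,3,6}; col 3 has {3,4,6}; box has {6} → only 5 remains.
(4,4) = 4: row 4 has {1,2,3,5,6}; col 4 has {1,5,6}; box has {5,6} → only 4 remains.
(5,3) = 2: row 5 has {1,4,5}; col 3 has {3,4,5,6}; box has {4,5,6} → only 2 remains.
(5,4) = 3: row 5 has {1,2,4,5}; col 4 has {1,4,5,6}; box has {2,4,5,6} → only 3 remains.
(5,6) = 6: row 5 has {1,2,3,4,5}; col 6 has {1,3,4,5}; box has {1,3,4,5} → only 6 remains.
(6,2) = 5: row 6 has {3,4,6}; col 2 has {1,2,3,4,6}; box has {1,2,3,4,6} → only 5 remains.
(6,3) = 1: row 6 has {3,4,5,6}; col 3 has {2,3,4,5,6}; box has {2,3,4,5,6} → only 1 remains.
(6,6) = 2: row 6 has {1,3,4,5,6}; col 6 has {1,3,4,5,6}; box has {1,3,4,5,6} → only 2 remains.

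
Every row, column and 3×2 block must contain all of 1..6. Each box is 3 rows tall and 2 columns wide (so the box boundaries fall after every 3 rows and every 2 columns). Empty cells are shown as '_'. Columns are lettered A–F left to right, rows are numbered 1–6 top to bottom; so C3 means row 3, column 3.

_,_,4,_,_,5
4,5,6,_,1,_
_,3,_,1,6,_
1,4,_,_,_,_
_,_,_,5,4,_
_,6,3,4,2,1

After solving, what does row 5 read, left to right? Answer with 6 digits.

321546

E1 = 3: row 1 has {4,5}; col 5 has {1,2,4,6}; box has {1,5,6} → only 3 remains.
F2 = 2: row 2 has {1,4,5,6}; col 6 has {1,5}; box has {1,3,5,6} → only 2 remains.
A3 = 2: row 3 has {1,3,6}; col 1 has {1,4}; box has {3,4,5} → only 2 remains.
C3 = 5: row 3 has {1,2,3,6}; col 3 has {3,4,6}; box has {1,4,6} → only 5 remains.
F3 = 4: row 3 has {1,2,3,5,6}; col 6 has {1,2,5}; box has {1,2,3,5,6} → only 4 remains.
C4 = 2: row 4 has {1,4}; col 3 has {3,4,5,6}; box has {3,4,5} → only 2 remains.
D4 = 6: row 4 has {1,2,4}; col 4 has {1,4,5}; box has {2,3,4,5} → only 6 remains.
E4 = 5: row 4 has {1,2,4,6}; col 5 has {1,2,3,4,6}; box has {1,2,4} → only 5 remains.
F4 = 3: row 4 has {1,2,4,5,6}; col 6 has {1,2,4,5}; box has {1,2,4,5} → only 3 remains.
A5 = 3: row 5 has {4,5}; col 1 has {1,2,4}; box has {1,4,6} → only 3 remains.
B5 = 2: row 5 has {3,4,5}; col 2 has {3,4,5,6}; box has {1,3,4,6} → only 2 remains.
C5 = 1: row 5 has {2,3,4,5}; col 3 has {2,3,4,5,6}; box has {2,3,4,5,6} → only 1 remains.
F5 = 6: row 5 has {1,2,3,4,5}; col 6 has {1,2,3,4,5}; box has {1,2,3,4,5} → only 6 remains.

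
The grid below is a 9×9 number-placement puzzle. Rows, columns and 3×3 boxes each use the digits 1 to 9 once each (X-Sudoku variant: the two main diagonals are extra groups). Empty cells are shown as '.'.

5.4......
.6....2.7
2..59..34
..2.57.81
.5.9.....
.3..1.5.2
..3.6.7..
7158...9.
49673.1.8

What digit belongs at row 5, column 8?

row 2, column 8 = 5: row 2 has {2,6,7}; col 8 has {3,8,9}; box has {2,3,4,7}; anti-diagonal has {1,3,4,7} → only 5 remains.
row 3, column 3 = 1: row 3 has {2,3,4,5,9}; col 3 has {2,3,4,5,6}; box has {2,4,5,6}; main diagonal has {5,6,7,8,9} → only 1 remains.
row 4, column 2 = 4: row 4 has {1,2,5,7,8}; col 2 has {1,3,5,6,9}; box has {2,3,5} → only 4 remains.
row 4, column 4 = 3: row 4 has {1,2,4,5,7,8}; col 4 has {5,7,8,9}; box has {1,5,7,9}; main diagonal has {1,5,6,7,8,9} → only 3 remains.
row 5, column 5 = 2: row 5 has {5,9}; col 5 has {1,3,5,6,9}; box has {1,3,5,7,9}; main diagonal has {1,3,5,6,7,8,9}; anti-diagonal has {1,3,4,5,7} → only 2 remains.
row 6, column 4 = 6: row 6 has {1,2,3,5}; col 4 has {3,5,7,8,9}; box has {1,2,3,5,7,9}; anti-diagonal has {1,2,3,4,5,7} → only 6 remains.
row 6, column 6 = 4: row 6 has {1,2,3,5,6}; col 6 has {7}; box has {1,2,3,5,6,7,9}; main diagonal has {1,2,3,5,6,7,8,9} → only 4 remains.
row 6, column 8 = 7: row 6 has {1,2,3,4,5,6}; col 8 has {3,5,8,9}; box has {1,2,5,8} → only 7 remains.
row 7, column 1 = 8: row 7 has {3,6,7}; col 1 has {2,4,5,7}; box has {1,3,4,5,6,7,9} → only 8 remains.
row 7, column 2 = 2: row 7 has {3,6,7,8}; col 2 has {1,3,4,5,6,9}; box has {1,3,4,5,6,7,8,9} → only 2 remains.
row 7, column 8 = 4: row 7 has {2,3,6,7,8}; col 8 has {3,5,7,8,9}; box has {1,7,8,9} → only 4 remains.
row 7, column 9 = 5: row 7 has {2,3,4,6,7,8}; col 9 has {1,2,4,7,8}; box has {1,4,7,8,9} → only 5 remains.
row 8, column 5 = 4: row 8 has {1,5,7,8,9}; col 5 has {1,2,3,5,6,9}; box has {3,6,7,8} → only 4 remains.
row 8, column 6 = 2: row 8 has {1,4,5,7,8,9}; col 6 has {4,7}; box has {3,4,6,7,8} → only 2 remains.
row 9, column 6 = 5: row 9 has {1,3,4,6,7,8,9}; col 6 has {2,4,7}; box has {2,3,4,6,7,8} → only 5 remains.
row 9, column 8 = 2: row 9 has {1,3,4,5,6,7,8,9}; col 8 has {3,4,5,7,8,9}; box has {1,4,5,7,8,9} → only 2 remains.
row 1, column 9 = 9: row 1 has {4,5}; col 9 has {1,2,4,5,7,8}; box has {2,3,4,5,7}; anti-diagonal has {1,2,3,4,5,6,7} → only 9 remains.
row 2, column 5 = 8: row 2 has {2,5,6,7}; col 5 has {1,2,3,4,5,6,9}; box has {5,9} → only 8 remains.
row 3, column 6 = 6: row 3 has {1,2,3,4,5,9}; col 6 has {2,4,5,7}; box has {5,8,9} → only 6 remains.
row 3, column 7 = 8: row 3 has {1,2,3,4,5,6,9}; col 7 has {1,2,5,7}; box has {2,3,4,5,7,9}; anti-diagonal has {1,2,3,4,5,6,7,9} → only 8 remains.
row 5, column 6 = 8: row 5 has {2,5,9}; col 6 has {2,4,5,6,7}; box has {1,2,3,4,5,6,7,9} → only 8 remains.
row 5, column 8 = 6: row 5 has {2,5,8,9}; col 8 has {2,3,4,5,7,8,9}; box has {1,2,5,7,8} → only 6 remains.

6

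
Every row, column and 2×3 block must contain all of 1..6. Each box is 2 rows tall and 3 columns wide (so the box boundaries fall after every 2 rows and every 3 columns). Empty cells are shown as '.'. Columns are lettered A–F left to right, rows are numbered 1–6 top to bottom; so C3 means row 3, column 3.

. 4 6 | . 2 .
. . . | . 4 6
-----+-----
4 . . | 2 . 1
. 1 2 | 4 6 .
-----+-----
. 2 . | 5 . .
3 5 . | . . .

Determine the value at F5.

4

B2 = 3 (sole candidate).
D2 = 1 (sole candidate).
B3 = 6 (sole candidate).
A4 = 5 (sole candidate).
F4 = 3 (sole candidate).
F5 = 4: row 5 has {2,5}; col 6 has {1,3,6}; box has {5} → only 4 remains.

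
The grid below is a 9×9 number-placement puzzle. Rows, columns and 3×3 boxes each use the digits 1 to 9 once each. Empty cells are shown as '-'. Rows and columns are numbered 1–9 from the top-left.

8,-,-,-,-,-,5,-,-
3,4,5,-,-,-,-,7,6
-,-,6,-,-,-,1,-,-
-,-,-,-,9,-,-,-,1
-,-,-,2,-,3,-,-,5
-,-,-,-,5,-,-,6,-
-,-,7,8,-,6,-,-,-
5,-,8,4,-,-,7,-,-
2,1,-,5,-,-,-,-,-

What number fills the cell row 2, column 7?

row 3, column 6 = 5: in row 3, 5 can only go here (every other open cell in that row sees a 5).
row 4, column 2 = 5: in row 4, 5 can only go here (every other open cell in that row sees a 5).
row 7, column 8 = 5: in row 7, 5 can only go here (every other open cell in that row sees a 5).
row 7, column 5 = 1: in row 7, 1 can only go here (every other open cell in that row sees a 1).
row 8, column 8 = 1: in row 8, 1 can only go here (every other open cell in that row sees a 1).
row 8, column 2 = 6: in row 8, 6 can only go here (every other open cell in that row sees a 6).
row 9, column 7 = 6: in row 9, 6 can only go here (every other open cell in that row sees a 6).
row 6, column 9 = 7: in column 9, 7 can only go here (every other open cell in that column sees a 7).
row 6, column 4 = 1: row 6 has {5,6,7}; col 4 has {2,4,5,8}; box has {2,3,5,9} → only 1 remains.
row 2, column 4 = 9: row 2 has {3,4,5,6,7}; col 4 has {1,2,4,5,8}; box has {5} → only 9 remains.
row 2, column 6 = 1: in row 2, 1 can only go here (every other open cell in that row sees a 1).
row 1, column 3 = 1: in row 1, 1 can only go here (every other open cell in that row sees a 1).
row 5, column 1 = 1: in row 5, 1 can only go here (every other open cell in that row sees a 1).
row 5, column 5 = 6: in row 5, 6 can only go here (every other open cell in that row sees a 6).
row 4, column 4 = 7: row 4 has {1,5,9}; col 4 has {1,2,4,5,8,9}; box has {1,2,3,5,6,9} → only 7 remains.
row 3, column 4 = 3: row 3 has {1,5,6}; col 4 has {1,2,4,5,7,8,9}; box has {1,5,9} → only 3 remains.
row 1, column 4 = 6: row 1 has {1,5,8}; col 4 has {1,2,3,4,5,7,8,9}; box has {1,3,5,9} → only 6 remains.
row 4, column 1 = 6: in row 4, 6 can only go here (every other open cell in that row sees a 6).
row 5, column 2 = 7: in row 5, 7 can only go here (every other open cell in that row sees a 7).
row 3, column 1 = 7: in column 1, 7 can only go here (every other open cell in that column sees a 7).
row 6, column 2 = 8: in column 2, 8 can only go here (every other open cell in that column sees an 8).
row 6, column 6 = 4: row 6 has {1,5,6,7,8}; col 6 has {1,3,5,6}; box has {1,2,3,5,6,7,9} → only 4 remains.
row 4, column 6 = 8: row 4 has {1,5,6,7,9}; col 6 has {1,3,4,5,6}; box has {1,2,3,4,5,6,7,9} → only 8 remains.
row 6, column 1 = 9: row 6 has {1,4,5,6,7,8}; col 1 has {1,2,3,5,6,7,8}; box has {1,5,6,7,8} → only 9 remains.
row 7, column 1 = 4: row 7 has {1,5,6,7,8}; col 1 has {1,2,3,5,6,7,8,9}; box has {1,2,5,6,7,8} → only 4 remains.
row 5, column 3 = 4: row 5 has {1,2,3,5,6,7}; col 3 has {1,5,6,7,8}; box has {1,5,6,7,8,9} → only 4 remains.
row 7, column 2 = 3: in column 2, 3 can only go here (every other open cell in that column sees a 3).
row 9, column 3 = 9: row 9 has {1,2,5,6}; col 3 has {1,4,5,6,7,8}; box has {1,2,3,4,5,6,7,8} → only 9 remains.
row 9, column 6 = 7: row 9 has {1,2,5,6,9}; col 6 has {1,3,4,5,6,8}; box has {1,4,5,6,8} → only 7 remains.
row 1, column 6 = 2: row 1 has {1,5,6,8}; col 6 has {1,3,4,5,6,7,8}; box has {1,3,5,6,9} → only 2 remains.
row 2, column 5 = 8: row 2 has {1,3,4,5,6,7,9}; col 5 has {1,5,6,9}; box has {1,2,3,5,6,9} → only 8 remains.
row 2, column 7 = 2: row 2 has {1,3,4,5,6,7,8,9}; col 7 has {1,5,6,7}; box has {1,5,6,7} → only 2 remains.

2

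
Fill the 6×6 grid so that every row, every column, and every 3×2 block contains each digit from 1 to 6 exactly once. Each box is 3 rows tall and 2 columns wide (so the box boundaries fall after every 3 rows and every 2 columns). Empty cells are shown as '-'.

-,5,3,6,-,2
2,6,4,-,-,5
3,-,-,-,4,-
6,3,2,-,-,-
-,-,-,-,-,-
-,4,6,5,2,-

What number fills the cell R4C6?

R1C5 = 1 (sole candidate).
R2C4 = 1 (sole candidate).
R2C5 = 3 (sole candidate).
R3C2 = 1 (sole candidate).
R3C3 = 5 (sole candidate).
R3C4 = 2 (sole candidate).
R3C6 = 6 (sole candidate).
R4C4 = 4 (sole candidate).
R4C5 = 5 (sole candidate).
R4C6 = 1: row 4 has {2,3,4,5,6}; col 6 has {2,5,6}; box has {2,5} → only 1 remains.

1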